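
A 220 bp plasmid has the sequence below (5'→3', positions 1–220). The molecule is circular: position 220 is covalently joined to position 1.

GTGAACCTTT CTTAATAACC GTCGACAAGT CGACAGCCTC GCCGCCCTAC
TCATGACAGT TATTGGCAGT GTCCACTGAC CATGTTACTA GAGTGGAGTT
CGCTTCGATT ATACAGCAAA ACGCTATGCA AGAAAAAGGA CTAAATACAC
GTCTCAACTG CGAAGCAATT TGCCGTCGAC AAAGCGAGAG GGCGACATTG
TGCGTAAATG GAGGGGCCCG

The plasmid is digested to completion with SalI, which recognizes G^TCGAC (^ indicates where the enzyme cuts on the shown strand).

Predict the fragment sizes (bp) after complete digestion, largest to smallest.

SalI sites (GTCGAC) start at positions 21, 29, 175.
SalI cuts after the first base of each site, so after positions 21, 29, 175.
Circular molecule, 3 cuts → 3 fragments:
  22–29 → 8 bp
  30–175 → 146 bp
  176–220 then 1–21 → 45 + 21 = 66 bp
Sorted largest to smallest: 146, 66, 8 bp.

146, 66, 8 bp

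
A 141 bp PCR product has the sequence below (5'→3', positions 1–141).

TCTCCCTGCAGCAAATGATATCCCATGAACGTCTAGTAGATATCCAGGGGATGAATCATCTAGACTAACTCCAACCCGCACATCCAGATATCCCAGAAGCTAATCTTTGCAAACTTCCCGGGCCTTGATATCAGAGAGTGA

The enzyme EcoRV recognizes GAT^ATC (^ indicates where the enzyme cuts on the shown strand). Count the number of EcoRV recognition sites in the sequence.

GATATC occurs starting at positions 17, 39, 87, 127.
EcoRV cuts at 4 sites.

4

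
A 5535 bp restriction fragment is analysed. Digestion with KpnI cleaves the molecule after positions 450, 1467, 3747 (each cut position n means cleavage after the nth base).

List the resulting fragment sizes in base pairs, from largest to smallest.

Linear molecule, 3 cuts → 4 fragments:
  450 − 0 = 450 bp
  1467 − 450 = 1017 bp
  3747 − 1467 = 2280 bp
  5535 − 3747 = 1788 bp
Sorted largest to smallest: 2280, 1788, 1017, 450 bp.

2280, 1788, 1017, 450 bp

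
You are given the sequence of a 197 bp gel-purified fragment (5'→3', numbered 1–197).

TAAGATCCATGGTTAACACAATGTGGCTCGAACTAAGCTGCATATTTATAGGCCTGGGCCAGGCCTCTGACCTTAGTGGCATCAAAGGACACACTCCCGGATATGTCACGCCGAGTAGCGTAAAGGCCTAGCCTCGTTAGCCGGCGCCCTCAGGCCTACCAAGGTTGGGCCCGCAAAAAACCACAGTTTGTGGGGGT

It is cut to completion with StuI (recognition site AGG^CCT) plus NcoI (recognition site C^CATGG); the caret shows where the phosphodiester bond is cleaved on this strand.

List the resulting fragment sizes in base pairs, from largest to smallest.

63, 45, 43, 28, 11, 7 bp

StuI sites (AGGCCT) start at positions 50, 61, 124, 152.
StuI cuts after base 3 of each site, so after positions 52, 63, 126, 154.
The NcoI site (CCATGG) starts at position 7.
NcoI cuts after the first base of each site, so after position 7.
Combined cut positions: 7, 52, 63, 126, 154.
Linear molecule, 5 cuts → 6 fragments:
  1–7 → 7 bp
  8–52 → 45 bp
  53–63 → 11 bp
  64–126 → 63 bp
  127–154 → 28 bp
  155–197 → 43 bp
Sorted largest to smallest: 63, 45, 43, 28, 11, 7 bp.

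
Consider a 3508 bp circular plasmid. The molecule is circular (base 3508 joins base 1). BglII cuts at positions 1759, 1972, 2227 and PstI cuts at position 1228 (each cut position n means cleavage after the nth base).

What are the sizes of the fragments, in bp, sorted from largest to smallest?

Combined cut positions (sorted): 1228, 1759, 1972, 2227.
Circular molecule, 4 cuts → 4 fragments:
  1759 − 1228 = 531 bp
  1972 − 1759 = 213 bp
  2227 − 1972 = 255 bp
  wrap: 3508 − 2227 + 1228 = 2509 bp
Sorted largest to smallest: 2509, 531, 255, 213 bp.

2509, 531, 255, 213 bp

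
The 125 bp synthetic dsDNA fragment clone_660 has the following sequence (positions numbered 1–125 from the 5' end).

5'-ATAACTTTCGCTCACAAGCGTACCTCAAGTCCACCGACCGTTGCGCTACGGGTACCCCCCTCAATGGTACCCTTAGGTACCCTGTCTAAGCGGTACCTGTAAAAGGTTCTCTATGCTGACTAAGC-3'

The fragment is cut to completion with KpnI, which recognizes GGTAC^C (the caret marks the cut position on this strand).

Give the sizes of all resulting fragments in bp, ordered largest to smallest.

55, 29, 16, 15, 10 bp

KpnI sites (GGTACC) start at positions 51, 66, 76, 92.
KpnI cuts after base 5 of each site (before the last base), so after positions 55, 70, 80, 96.
Linear molecule, 4 cuts → 5 fragments:
  1–55 → 55 bp
  56–70 → 15 bp
  71–80 → 10 bp
  81–96 → 16 bp
  97–125 → 29 bp
Sorted largest to smallest: 55, 29, 16, 15, 10 bp.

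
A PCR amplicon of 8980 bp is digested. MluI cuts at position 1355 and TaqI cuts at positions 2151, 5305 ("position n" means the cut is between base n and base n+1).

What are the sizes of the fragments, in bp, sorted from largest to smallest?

Combined cut positions (sorted): 1355, 2151, 5305.
Linear molecule, 3 cuts → 4 fragments:
  1355 − 0 = 1355 bp
  2151 − 1355 = 796 bp
  5305 − 2151 = 3154 bp
  8980 − 5305 = 3675 bp
Sorted largest to smallest: 3675, 3154, 1355, 796 bp.

3675, 3154, 1355, 796 bp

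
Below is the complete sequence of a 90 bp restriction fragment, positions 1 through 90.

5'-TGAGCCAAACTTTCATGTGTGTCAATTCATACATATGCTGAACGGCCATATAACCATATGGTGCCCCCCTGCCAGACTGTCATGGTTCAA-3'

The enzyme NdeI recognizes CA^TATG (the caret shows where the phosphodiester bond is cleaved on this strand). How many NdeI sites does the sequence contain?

2

CATATG occurs starting at positions 32, 55.
NdeI cuts at 2 sites.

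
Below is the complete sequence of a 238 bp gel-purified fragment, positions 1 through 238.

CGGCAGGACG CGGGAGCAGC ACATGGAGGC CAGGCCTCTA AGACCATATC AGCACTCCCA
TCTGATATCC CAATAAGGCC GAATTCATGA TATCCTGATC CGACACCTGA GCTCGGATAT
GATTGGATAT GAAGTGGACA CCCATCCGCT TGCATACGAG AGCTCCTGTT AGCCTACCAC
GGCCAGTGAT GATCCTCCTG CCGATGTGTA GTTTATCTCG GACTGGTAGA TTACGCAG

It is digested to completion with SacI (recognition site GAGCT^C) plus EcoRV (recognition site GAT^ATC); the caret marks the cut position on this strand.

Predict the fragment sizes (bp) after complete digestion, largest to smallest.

74, 66, 51, 25, 22 bp

SacI sites (GAGCTC) start at positions 109, 160.
SacI cuts after base 5 of each site (before the last base), so after positions 113, 164.
EcoRV sites (GATATC) start at positions 64, 89.
EcoRV cuts after base 3 of each site, so after positions 66, 91.
Combined cut positions: 66, 91, 113, 164.
Linear molecule, 4 cuts → 5 fragments:
  1–66 → 66 bp
  67–91 → 25 bp
  92–113 → 22 bp
  114–164 → 51 bp
  165–238 → 74 bp
Sorted largest to smallest: 74, 66, 51, 25, 22 bp.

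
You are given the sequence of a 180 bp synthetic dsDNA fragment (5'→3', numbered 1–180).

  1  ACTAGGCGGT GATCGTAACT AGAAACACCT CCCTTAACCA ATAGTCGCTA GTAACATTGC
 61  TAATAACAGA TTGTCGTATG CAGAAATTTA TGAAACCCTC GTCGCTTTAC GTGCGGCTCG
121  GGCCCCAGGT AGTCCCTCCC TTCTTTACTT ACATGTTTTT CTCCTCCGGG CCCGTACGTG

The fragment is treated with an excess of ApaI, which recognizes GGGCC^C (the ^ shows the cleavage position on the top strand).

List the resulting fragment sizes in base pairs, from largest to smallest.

ApaI sites (GGGCCC) start at positions 120, 168.
ApaI cuts after base 5 of each site (before the last base), so after positions 124, 172.
Linear molecule, 2 cuts → 3 fragments:
  1–124 → 124 bp
  125–172 → 48 bp
  173–180 → 8 bp
Sorted largest to smallest: 124, 48, 8 bp.

124, 48, 8 bp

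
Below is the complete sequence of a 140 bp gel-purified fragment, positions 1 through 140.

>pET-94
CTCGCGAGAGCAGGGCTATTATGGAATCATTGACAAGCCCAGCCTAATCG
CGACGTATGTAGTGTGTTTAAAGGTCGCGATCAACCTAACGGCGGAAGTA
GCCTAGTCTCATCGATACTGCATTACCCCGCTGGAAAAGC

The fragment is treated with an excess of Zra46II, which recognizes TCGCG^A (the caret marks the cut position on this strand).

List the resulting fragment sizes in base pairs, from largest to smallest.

Zra46II sites (TCGCGA) start at positions 2, 48, 75.
Zra46II cuts after base 5 of each site (before the last base), so after positions 6, 52, 79.
Linear molecule, 3 cuts → 4 fragments:
  1–6 → 6 bp
  7–52 → 46 bp
  53–79 → 27 bp
  80–140 → 61 bp
Sorted largest to smallest: 61, 46, 27, 6 bp.

61, 46, 27, 6 bp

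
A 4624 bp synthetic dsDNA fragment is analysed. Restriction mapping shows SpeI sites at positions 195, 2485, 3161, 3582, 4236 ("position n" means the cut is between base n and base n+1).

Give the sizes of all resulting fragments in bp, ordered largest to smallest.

2290, 676, 654, 421, 388, 195 bp

Linear molecule, 5 cuts → 6 fragments:
  195 − 0 = 195 bp
  2485 − 195 = 2290 bp
  3161 − 2485 = 676 bp
  3582 − 3161 = 421 bp
  4236 − 3582 = 654 bp
  4624 − 4236 = 388 bp
Sorted largest to smallest: 2290, 676, 654, 421, 388, 195 bp.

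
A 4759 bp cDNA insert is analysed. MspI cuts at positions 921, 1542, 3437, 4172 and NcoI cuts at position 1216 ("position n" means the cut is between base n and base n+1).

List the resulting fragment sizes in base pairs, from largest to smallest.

1895, 921, 735, 587, 326, 295 bp

Combined cut positions (sorted): 921, 1216, 1542, 3437, 4172.
Linear molecule, 5 cuts → 6 fragments:
  921 − 0 = 921 bp
  1216 − 921 = 295 bp
  1542 − 1216 = 326 bp
  3437 − 1542 = 1895 bp
  4172 − 3437 = 735 bp
  4759 − 4172 = 587 bp
Sorted largest to smallest: 1895, 921, 735, 587, 326, 295 bp.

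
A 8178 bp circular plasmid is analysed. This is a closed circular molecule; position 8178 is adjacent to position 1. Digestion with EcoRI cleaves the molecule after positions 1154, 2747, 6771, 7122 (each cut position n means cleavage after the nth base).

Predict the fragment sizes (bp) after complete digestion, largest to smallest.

4024, 2210, 1593, 351 bp

Circular molecule, 4 cuts → 4 fragments:
  2747 − 1154 = 1593 bp
  6771 − 2747 = 4024 bp
  7122 − 6771 = 351 bp
  wrap: 8178 − 7122 + 1154 = 2210 bp
Sorted largest to smallest: 4024, 2210, 1593, 351 bp.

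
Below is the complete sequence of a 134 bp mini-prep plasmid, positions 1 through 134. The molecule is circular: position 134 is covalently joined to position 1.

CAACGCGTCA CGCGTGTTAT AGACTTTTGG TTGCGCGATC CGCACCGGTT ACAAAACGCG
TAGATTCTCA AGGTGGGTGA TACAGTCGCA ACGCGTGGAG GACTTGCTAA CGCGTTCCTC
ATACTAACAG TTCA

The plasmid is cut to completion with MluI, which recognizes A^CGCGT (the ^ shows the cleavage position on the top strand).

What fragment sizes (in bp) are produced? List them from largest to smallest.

MluI sites (ACGCGT) start at positions 3, 10, 56, 91, 110.
MluI cuts after the first base of each site, so after positions 3, 10, 56, 91, 110.
Circular molecule, 5 cuts → 5 fragments:
  4–10 → 7 bp
  11–56 → 46 bp
  57–91 → 35 bp
  92–110 → 19 bp
  111–134 then 1–3 → 24 + 3 = 27 bp
Sorted largest to smallest: 46, 35, 27, 19, 7 bp.

46, 35, 27, 19, 7 bp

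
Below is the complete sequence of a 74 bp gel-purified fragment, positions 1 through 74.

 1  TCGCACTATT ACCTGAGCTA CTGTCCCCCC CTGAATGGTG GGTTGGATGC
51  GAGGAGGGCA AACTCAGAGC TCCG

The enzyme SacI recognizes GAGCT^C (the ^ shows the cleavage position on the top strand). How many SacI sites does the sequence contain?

1

GAGCTC occurs starting at position 67.
SacI cuts at 1 site.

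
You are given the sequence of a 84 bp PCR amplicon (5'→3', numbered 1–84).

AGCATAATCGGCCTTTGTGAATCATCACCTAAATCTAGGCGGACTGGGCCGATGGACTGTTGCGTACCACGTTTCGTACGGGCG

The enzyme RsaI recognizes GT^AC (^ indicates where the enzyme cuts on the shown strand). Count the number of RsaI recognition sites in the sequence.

GTAC occurs starting at positions 64, 76.
RsaI cuts at 2 sites.

2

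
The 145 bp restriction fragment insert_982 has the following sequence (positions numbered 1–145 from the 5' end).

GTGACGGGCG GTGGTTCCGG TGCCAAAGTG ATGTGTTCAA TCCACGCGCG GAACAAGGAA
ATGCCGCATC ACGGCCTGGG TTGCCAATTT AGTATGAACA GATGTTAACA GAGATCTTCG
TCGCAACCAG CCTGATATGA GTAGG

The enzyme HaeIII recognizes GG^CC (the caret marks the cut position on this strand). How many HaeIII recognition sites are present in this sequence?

GGCC occurs starting at position 73.
HaeIII cuts at 1 site.

1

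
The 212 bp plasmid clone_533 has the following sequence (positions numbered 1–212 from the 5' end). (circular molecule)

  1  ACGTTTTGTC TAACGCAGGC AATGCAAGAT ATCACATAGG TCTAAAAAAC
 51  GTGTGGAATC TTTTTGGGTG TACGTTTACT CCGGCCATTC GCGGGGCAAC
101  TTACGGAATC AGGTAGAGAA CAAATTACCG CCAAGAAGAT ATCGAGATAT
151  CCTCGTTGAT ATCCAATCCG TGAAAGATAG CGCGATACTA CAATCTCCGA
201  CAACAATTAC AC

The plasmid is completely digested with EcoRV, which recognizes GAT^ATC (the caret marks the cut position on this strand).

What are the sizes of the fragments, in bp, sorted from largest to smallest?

EcoRV sites (GATATC) start at positions 28, 138, 146, 158.
EcoRV cuts after base 3 of each site, so after positions 30, 140, 148, 160.
Circular molecule, 4 cuts → 4 fragments:
  31–140 → 110 bp
  141–148 → 8 bp
  149–160 → 12 bp
  161–212 then 1–30 → 52 + 30 = 82 bp
Sorted largest to smallest: 110, 82, 12, 8 bp.

110, 82, 12, 8 bp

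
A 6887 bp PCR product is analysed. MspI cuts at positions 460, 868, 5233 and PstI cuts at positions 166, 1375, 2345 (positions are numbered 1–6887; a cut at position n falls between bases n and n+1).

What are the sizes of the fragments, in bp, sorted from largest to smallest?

Combined cut positions (sorted): 166, 460, 868, 1375, 2345, 5233.
Linear molecule, 6 cuts → 7 fragments:
  166 − 0 = 166 bp
  460 − 166 = 294 bp
  868 − 460 = 408 bp
  1375 − 868 = 507 bp
  2345 − 1375 = 970 bp
  5233 − 2345 = 2888 bp
  6887 − 5233 = 1654 bp
Sorted largest to smallest: 2888, 1654, 970, 507, 408, 294, 166 bp.

2888, 1654, 970, 507, 408, 294, 166 bp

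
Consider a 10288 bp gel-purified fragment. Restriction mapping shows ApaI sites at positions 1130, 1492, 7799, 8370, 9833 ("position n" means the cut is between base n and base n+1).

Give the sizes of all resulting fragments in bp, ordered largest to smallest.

Linear molecule, 5 cuts → 6 fragments:
  1130 − 0 = 1130 bp
  1492 − 1130 = 362 bp
  7799 − 1492 = 6307 bp
  8370 − 7799 = 571 bp
  9833 − 8370 = 1463 bp
  10288 − 9833 = 455 bp
Sorted largest to smallest: 6307, 1463, 1130, 571, 455, 362 bp.

6307, 1463, 1130, 571, 455, 362 bp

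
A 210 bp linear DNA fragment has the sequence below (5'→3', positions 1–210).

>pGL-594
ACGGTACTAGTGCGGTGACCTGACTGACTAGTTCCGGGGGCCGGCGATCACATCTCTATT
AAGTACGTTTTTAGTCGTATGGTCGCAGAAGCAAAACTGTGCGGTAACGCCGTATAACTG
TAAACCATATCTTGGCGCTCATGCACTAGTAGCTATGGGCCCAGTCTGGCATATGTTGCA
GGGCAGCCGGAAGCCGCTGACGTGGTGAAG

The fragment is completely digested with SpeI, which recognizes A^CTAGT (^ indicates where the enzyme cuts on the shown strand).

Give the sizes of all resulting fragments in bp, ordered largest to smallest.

118, 65, 21, 6 bp

SpeI sites (ACTAGT) start at positions 6, 27, 145.
SpeI cuts after the first base of each site, so after positions 6, 27, 145.
Linear molecule, 3 cuts → 4 fragments:
  1–6 → 6 bp
  7–27 → 21 bp
  28–145 → 118 bp
  146–210 → 65 bp
Sorted largest to smallest: 118, 65, 21, 6 bp.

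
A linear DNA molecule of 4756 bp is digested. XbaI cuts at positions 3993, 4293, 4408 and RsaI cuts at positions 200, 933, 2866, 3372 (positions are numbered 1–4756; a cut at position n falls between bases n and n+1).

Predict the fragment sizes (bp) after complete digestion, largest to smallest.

Combined cut positions (sorted): 200, 933, 2866, 3372, 3993, 4293, 4408.
Linear molecule, 7 cuts → 8 fragments:
  200 − 0 = 200 bp
  933 − 200 = 733 bp
  2866 − 933 = 1933 bp
  3372 − 2866 = 506 bp
  3993 − 3372 = 621 bp
  4293 − 3993 = 300 bp
  4408 − 4293 = 115 bp
  4756 − 4408 = 348 bp
Sorted largest to smallest: 1933, 733, 621, 506, 348, 300, 200, 115 bp.

1933, 733, 621, 506, 348, 300, 200, 115 bp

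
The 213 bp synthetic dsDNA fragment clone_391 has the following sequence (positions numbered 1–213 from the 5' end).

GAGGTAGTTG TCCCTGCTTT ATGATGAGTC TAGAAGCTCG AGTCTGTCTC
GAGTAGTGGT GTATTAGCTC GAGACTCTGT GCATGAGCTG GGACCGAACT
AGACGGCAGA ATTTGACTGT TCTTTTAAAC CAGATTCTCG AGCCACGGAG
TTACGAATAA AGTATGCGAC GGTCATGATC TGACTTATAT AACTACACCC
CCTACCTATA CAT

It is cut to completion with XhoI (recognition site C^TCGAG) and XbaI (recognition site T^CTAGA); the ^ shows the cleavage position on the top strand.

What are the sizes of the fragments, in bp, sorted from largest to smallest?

76, 69, 29, 20, 11, 8 bp

XhoI sites (CTCGAG) start at positions 37, 48, 68, 137.
XhoI cuts after the first base of each site, so after positions 37, 48, 68, 137.
The XbaI site (TCTAGA) starts at position 29.
XbaI cuts after the first base of each site, so after position 29.
Combined cut positions: 29, 37, 48, 68, 137.
Linear molecule, 5 cuts → 6 fragments:
  1–29 → 29 bp
  30–37 → 8 bp
  38–48 → 11 bp
  49–68 → 20 bp
  69–137 → 69 bp
  138–213 → 76 bp
Sorted largest to smallest: 76, 69, 29, 20, 11, 8 bp.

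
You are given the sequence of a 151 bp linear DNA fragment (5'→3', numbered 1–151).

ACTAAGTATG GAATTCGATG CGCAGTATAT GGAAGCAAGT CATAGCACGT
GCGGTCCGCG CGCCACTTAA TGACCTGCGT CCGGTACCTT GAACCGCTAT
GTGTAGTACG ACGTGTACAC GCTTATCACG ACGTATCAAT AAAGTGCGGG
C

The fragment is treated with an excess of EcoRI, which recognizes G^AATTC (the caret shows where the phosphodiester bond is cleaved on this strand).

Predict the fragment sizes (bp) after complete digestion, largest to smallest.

The EcoRI site (GAATTC) starts at position 11.
EcoRI cuts after the first base of each site, so after position 11.
Linear molecule, 1 cut → 2 fragments:
  1–11 → 11 bp
  12–151 → 140 bp
Sorted largest to smallest: 140, 11 bp.

140, 11 bp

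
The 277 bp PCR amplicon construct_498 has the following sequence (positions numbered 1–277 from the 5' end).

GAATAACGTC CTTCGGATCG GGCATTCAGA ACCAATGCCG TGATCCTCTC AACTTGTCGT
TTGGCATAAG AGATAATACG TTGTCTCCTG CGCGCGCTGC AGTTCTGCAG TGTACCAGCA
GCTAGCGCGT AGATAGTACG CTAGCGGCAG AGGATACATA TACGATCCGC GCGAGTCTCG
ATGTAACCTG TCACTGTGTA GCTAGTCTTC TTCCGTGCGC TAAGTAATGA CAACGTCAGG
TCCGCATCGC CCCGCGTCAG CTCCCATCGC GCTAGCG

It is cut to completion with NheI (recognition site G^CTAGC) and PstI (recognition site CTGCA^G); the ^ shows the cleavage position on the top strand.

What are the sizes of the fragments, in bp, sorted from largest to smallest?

NheI sites (GCTAGC) start at positions 121, 140, 271.
NheI cuts after the first base of each site, so after positions 121, 140, 271.
PstI sites (CTGCAG) start at positions 97, 105.
PstI cuts after base 5 of each site (before the last base), so after positions 101, 109.
Combined cut positions: 101, 109, 121, 140, 271.
Linear molecule, 5 cuts → 6 fragments:
  1–101 → 101 bp
  102–109 → 8 bp
  110–121 → 12 bp
  122–140 → 19 bp
  141–271 → 131 bp
  272–277 → 6 bp
Sorted largest to smallest: 131, 101, 19, 12, 8, 6 bp.

131, 101, 19, 12, 8, 6 bp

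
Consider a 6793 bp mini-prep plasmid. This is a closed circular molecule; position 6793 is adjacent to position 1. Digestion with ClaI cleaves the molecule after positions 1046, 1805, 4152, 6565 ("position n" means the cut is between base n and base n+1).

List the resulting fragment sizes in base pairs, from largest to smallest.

2413, 2347, 1274, 759 bp

Circular molecule, 4 cuts → 4 fragments:
  1805 − 1046 = 759 bp
  4152 − 1805 = 2347 bp
  6565 − 4152 = 2413 bp
  wrap: 6793 − 6565 + 1046 = 1274 bp
Sorted largest to smallest: 2413, 2347, 1274, 759 bp.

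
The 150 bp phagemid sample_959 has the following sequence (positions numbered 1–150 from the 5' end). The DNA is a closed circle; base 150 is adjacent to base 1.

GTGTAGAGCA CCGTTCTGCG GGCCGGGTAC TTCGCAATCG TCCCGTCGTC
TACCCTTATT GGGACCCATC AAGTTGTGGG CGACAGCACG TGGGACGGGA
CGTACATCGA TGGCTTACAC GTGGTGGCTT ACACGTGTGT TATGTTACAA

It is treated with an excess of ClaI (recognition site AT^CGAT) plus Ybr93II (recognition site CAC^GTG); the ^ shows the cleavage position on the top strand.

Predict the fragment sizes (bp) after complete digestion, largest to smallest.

105, 18, 14, 13 bp

The ClaI site (ATCGAT) starts at position 106.
ClaI cuts after base 2 of each site, so after position 107.
Ybr93II sites (CACGTG) start at positions 87, 118, 132.
Ybr93II cuts after base 3 of each site, so after positions 89, 120, 134.
Combined cut positions: 89, 107, 120, 134.
Circular molecule, 4 cuts → 4 fragments:
  90–107 → 18 bp
  108–120 → 13 bp
  121–134 → 14 bp
  135–150 then 1–89 → 16 + 89 = 105 bp
Sorted largest to smallest: 105, 18, 14, 13 bp.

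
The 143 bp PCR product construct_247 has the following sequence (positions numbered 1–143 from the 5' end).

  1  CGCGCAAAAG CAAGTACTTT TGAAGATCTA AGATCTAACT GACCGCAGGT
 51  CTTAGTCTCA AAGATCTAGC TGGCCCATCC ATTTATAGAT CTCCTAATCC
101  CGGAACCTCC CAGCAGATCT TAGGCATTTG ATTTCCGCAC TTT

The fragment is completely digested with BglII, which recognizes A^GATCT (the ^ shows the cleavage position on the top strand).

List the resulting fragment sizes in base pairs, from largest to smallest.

BglII sites (AGATCT) start at positions 24, 31, 62, 87, 115.
BglII cuts after the first base of each site, so after positions 24, 31, 62, 87, 115.
Linear molecule, 5 cuts → 6 fragments:
  1–24 → 24 bp
  25–31 → 7 bp
  32–62 → 31 bp
  63–87 → 25 bp
  88–115 → 28 bp
  116–143 → 28 bp
Sorted largest to smallest: 31, 28, 28, 25, 24, 7 bp.

31, 28, 28, 25, 24, 7 bp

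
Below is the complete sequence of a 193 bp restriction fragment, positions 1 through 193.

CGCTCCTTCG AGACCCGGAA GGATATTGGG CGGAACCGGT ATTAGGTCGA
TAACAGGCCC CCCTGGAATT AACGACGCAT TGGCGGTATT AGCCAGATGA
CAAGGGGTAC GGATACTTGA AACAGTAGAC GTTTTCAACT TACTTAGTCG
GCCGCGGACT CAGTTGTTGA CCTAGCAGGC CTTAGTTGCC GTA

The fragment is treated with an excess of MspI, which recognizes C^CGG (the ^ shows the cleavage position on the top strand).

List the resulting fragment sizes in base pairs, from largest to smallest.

MspI sites (CCGG) start at positions 15, 36.
MspI cuts after the first base of each site, so after positions 15, 36.
Linear molecule, 2 cuts → 3 fragments:
  1–15 → 15 bp
  16–36 → 21 bp
  37–193 → 157 bp
Sorted largest to smallest: 157, 21, 15 bp.

157, 21, 15 bp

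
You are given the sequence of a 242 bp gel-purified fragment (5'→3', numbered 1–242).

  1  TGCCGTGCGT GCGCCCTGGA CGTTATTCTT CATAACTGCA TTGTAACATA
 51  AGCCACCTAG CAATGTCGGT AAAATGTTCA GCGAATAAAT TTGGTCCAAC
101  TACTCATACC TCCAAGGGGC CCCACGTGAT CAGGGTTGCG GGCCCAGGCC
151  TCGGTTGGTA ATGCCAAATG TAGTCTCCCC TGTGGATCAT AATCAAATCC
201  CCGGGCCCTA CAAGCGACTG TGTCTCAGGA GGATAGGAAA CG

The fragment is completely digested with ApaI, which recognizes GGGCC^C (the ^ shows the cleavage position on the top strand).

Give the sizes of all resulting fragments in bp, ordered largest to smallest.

ApaI sites (GGGCCC) start at positions 117, 140, 203.
ApaI cuts after base 5 of each site (before the last base), so after positions 121, 144, 207.
Linear molecule, 3 cuts → 4 fragments:
  1–121 → 121 bp
  122–144 → 23 bp
  145–207 → 63 bp
  208–242 → 35 bp
Sorted largest to smallest: 121, 63, 35, 23 bp.

121, 63, 35, 23 bp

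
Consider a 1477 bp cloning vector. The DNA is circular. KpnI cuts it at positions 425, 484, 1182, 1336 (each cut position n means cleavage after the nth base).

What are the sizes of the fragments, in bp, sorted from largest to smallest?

698, 566, 154, 59 bp

Circular molecule, 4 cuts → 4 fragments:
  484 − 425 = 59 bp
  1182 − 484 = 698 bp
  1336 − 1182 = 154 bp
  wrap: 1477 − 1336 + 425 = 566 bp
Sorted largest to smallest: 698, 566, 154, 59 bp.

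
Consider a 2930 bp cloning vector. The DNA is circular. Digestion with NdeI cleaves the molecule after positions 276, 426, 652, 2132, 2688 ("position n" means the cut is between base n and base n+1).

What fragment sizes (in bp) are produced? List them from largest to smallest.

Circular molecule, 5 cuts → 5 fragments:
  426 − 276 = 150 bp
  652 − 426 = 226 bp
  2132 − 652 = 1480 bp
  2688 − 2132 = 556 bp
  wrap: 2930 − 2688 + 276 = 518 bp
Sorted largest to smallest: 1480, 556, 518, 226, 150 bp.

1480, 556, 518, 226, 150 bp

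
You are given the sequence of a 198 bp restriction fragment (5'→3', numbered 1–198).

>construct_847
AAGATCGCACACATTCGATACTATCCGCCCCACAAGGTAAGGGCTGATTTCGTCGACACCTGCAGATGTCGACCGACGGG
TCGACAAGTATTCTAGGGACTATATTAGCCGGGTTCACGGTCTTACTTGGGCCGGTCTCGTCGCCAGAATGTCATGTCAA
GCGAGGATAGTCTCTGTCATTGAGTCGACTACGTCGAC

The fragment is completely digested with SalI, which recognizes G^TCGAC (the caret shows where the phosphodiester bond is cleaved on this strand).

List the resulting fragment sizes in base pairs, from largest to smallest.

104, 52, 16, 12, 9, 5 bp

SalI sites (GTCGAC) start at positions 52, 68, 80, 184, 193.
SalI cuts after the first base of each site, so after positions 52, 68, 80, 184, 193.
Linear molecule, 5 cuts → 6 fragments:
  1–52 → 52 bp
  53–68 → 16 bp
  69–80 → 12 bp
  81–184 → 104 bp
  185–193 → 9 bp
  194–198 → 5 bp
Sorted largest to smallest: 104, 52, 16, 12, 9, 5 bp.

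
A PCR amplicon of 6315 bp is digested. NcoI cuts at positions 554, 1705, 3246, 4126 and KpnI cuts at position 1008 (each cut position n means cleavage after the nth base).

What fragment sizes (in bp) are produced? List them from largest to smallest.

2189, 1541, 880, 697, 554, 454 bp

Combined cut positions (sorted): 554, 1008, 1705, 3246, 4126.
Linear molecule, 5 cuts → 6 fragments:
  554 − 0 = 554 bp
  1008 − 554 = 454 bp
  1705 − 1008 = 697 bp
  3246 − 1705 = 1541 bp
  4126 − 3246 = 880 bp
  6315 − 4126 = 2189 bp
Sorted largest to smallest: 2189, 1541, 880, 697, 554, 454 bp.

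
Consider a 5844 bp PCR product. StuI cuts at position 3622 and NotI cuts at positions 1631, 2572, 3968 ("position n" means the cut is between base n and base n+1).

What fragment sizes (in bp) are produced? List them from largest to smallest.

1876, 1631, 1050, 941, 346 bp

Combined cut positions (sorted): 1631, 2572, 3622, 3968.
Linear molecule, 4 cuts → 5 fragments:
  1631 − 0 = 1631 bp
  2572 − 1631 = 941 bp
  3622 − 2572 = 1050 bp
  3968 − 3622 = 346 bp
  5844 − 3968 = 1876 bp
Sorted largest to smallest: 1876, 1631, 1050, 941, 346 bp.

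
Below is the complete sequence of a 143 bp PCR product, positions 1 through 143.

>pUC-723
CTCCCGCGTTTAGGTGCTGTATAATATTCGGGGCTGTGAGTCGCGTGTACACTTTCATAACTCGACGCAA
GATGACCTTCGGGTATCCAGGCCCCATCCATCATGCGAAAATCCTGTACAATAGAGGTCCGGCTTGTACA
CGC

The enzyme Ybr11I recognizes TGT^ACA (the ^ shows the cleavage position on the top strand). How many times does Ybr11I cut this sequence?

3

TGTACA occurs starting at positions 46, 115, 135.
Ybr11I cuts at 3 sites.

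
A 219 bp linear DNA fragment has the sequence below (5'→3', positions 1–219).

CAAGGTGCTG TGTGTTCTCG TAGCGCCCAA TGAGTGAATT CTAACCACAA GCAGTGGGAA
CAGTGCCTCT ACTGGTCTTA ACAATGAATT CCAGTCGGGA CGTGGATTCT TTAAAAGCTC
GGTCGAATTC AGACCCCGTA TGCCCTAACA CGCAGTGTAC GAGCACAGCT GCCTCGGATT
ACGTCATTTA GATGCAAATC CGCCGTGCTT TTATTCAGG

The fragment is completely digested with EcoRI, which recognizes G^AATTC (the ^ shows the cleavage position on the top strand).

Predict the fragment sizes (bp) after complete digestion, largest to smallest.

EcoRI sites (GAATTC) start at positions 36, 86, 125.
EcoRI cuts after the first base of each site, so after positions 36, 86, 125.
Linear molecule, 3 cuts → 4 fragments:
  1–36 → 36 bp
  37–86 → 50 bp
  87–125 → 39 bp
  126–219 → 94 bp
Sorted largest to smallest: 94, 50, 39, 36 bp.

94, 50, 39, 36 bp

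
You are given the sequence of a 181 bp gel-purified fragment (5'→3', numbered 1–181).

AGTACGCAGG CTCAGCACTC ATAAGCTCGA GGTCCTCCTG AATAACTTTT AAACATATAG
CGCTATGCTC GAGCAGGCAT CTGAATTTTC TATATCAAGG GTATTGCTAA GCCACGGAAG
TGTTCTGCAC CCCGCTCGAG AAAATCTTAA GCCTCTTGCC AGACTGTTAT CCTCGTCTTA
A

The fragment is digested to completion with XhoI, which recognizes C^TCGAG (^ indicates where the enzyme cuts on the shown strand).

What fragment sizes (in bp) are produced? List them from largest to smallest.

XhoI sites (CTCGAG) start at positions 26, 68, 135.
XhoI cuts after the first base of each site, so after positions 26, 68, 135.
Linear molecule, 3 cuts → 4 fragments:
  1–26 → 26 bp
  27–68 → 42 bp
  69–135 → 67 bp
  136–181 → 46 bp
Sorted largest to smallest: 67, 46, 42, 26 bp.

67, 46, 42, 26 bp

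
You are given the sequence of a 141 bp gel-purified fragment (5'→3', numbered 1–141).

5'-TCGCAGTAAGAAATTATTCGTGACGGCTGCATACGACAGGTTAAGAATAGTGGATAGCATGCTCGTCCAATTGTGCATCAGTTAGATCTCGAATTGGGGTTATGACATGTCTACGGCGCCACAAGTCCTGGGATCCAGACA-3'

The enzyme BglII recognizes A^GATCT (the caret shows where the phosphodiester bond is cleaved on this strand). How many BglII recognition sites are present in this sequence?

1

AGATCT occurs starting at position 84.
BglII cuts at 1 site.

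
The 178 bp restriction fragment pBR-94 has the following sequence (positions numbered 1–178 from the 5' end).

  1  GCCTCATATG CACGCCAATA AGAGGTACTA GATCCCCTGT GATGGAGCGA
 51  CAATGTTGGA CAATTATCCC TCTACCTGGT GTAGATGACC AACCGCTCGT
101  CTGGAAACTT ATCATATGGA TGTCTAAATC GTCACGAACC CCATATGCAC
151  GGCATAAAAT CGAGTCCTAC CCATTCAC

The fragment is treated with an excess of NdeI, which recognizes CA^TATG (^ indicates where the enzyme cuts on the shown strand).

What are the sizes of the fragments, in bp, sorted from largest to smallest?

108, 35, 29, 6 bp

NdeI sites (CATATG) start at positions 5, 113, 142.
NdeI cuts after base 2 of each site, so after positions 6, 114, 143.
Linear molecule, 3 cuts → 4 fragments:
  1–6 → 6 bp
  7–114 → 108 bp
  115–143 → 29 bp
  144–178 → 35 bp
Sorted largest to smallest: 108, 35, 29, 6 bp.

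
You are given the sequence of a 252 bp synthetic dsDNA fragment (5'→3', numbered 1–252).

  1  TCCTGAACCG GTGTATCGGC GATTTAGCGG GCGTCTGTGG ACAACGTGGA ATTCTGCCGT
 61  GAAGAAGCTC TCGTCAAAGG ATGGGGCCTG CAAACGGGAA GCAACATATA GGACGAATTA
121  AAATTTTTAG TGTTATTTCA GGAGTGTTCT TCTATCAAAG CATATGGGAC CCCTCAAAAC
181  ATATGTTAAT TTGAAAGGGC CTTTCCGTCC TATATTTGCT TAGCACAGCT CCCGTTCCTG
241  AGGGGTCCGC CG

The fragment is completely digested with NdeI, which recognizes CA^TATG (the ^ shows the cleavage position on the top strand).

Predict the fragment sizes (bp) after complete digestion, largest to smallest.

162, 71, 19 bp

NdeI sites (CATATG) start at positions 161, 180.
NdeI cuts after base 2 of each site, so after positions 162, 181.
Linear molecule, 2 cuts → 3 fragments:
  1–162 → 162 bp
  163–181 → 19 bp
  182–252 → 71 bp
Sorted largest to smallest: 162, 71, 19 bp.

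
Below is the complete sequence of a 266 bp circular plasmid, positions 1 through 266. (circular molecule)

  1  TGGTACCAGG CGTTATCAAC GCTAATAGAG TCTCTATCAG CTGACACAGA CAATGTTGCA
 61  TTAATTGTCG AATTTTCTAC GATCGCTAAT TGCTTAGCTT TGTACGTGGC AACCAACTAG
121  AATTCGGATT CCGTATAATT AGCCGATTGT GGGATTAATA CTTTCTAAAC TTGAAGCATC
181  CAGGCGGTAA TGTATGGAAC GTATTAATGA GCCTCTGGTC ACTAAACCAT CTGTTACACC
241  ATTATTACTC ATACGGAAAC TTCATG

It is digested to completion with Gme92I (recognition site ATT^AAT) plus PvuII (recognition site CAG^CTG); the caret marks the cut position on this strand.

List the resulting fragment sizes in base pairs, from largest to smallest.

101, 94, 49, 22 bp

Gme92I sites (ATTAAT) start at positions 60, 154, 203.
Gme92I cuts after base 3 of each site, so after positions 62, 156, 205.
The PvuII site (CAGCTG) starts at position 38.
PvuII cuts after base 3 of each site, so after position 40.
Combined cut positions: 40, 62, 156, 205.
Circular molecule, 4 cuts → 4 fragments:
  41–62 → 22 bp
  63–156 → 94 bp
  157–205 → 49 bp
  206–266 then 1–40 → 61 + 40 = 101 bp
Sorted largest to smallest: 101, 94, 49, 22 bp.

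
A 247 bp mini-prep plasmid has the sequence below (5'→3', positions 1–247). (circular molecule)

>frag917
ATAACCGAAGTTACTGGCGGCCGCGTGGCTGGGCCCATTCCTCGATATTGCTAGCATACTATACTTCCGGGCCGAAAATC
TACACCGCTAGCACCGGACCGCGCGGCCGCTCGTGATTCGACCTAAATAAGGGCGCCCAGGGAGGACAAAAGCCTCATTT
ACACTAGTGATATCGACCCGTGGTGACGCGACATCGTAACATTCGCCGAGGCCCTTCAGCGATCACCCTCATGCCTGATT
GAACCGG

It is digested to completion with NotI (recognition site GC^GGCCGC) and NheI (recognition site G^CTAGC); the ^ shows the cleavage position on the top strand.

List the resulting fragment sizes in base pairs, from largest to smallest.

161, 37, 32, 17 bp

NotI sites (GCGGCCGC) start at positions 17, 103.
NotI cuts after base 2 of each site, so after positions 18, 104.
NheI sites (GCTAGC) start at positions 50, 87.
NheI cuts after the first base of each site, so after positions 50, 87.
Combined cut positions: 18, 50, 87, 104.
Circular molecule, 4 cuts → 4 fragments:
  19–50 → 32 bp
  51–87 → 37 bp
  88–104 → 17 bp
  105–247 then 1–18 → 143 + 18 = 161 bp
Sorted largest to smallest: 161, 37, 32, 17 bp.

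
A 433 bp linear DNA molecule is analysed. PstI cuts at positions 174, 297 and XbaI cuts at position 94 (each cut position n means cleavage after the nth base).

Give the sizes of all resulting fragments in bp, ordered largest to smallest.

136, 123, 94, 80 bp

Combined cut positions (sorted): 94, 174, 297.
Linear molecule, 3 cuts → 4 fragments:
  94 − 0 = 94 bp
  174 − 94 = 80 bp
  297 − 174 = 123 bp
  433 − 297 = 136 bp
Sorted largest to smallest: 136, 123, 94, 80 bp.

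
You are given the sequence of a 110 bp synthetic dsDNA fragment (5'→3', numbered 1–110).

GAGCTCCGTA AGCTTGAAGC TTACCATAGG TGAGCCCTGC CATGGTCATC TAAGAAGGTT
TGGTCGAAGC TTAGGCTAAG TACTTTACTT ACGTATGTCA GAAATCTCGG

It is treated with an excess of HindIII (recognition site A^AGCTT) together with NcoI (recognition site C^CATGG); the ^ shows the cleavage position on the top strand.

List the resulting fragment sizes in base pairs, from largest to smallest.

HindIII sites (AAGCTT) start at positions 10, 17, 67.
HindIII cuts after the first base of each site, so after positions 10, 17, 67.
The NcoI site (CCATGG) starts at position 40.
NcoI cuts after the first base of each site, so after position 40.
Combined cut positions: 10, 17, 40, 67.
Linear molecule, 4 cuts → 5 fragments:
  1–10 → 10 bp
  11–17 → 7 bp
  18–40 → 23 bp
  41–67 → 27 bp
  68–110 → 43 bp
Sorted largest to smallest: 43, 27, 23, 10, 7 bp.

43, 27, 23, 10, 7 bp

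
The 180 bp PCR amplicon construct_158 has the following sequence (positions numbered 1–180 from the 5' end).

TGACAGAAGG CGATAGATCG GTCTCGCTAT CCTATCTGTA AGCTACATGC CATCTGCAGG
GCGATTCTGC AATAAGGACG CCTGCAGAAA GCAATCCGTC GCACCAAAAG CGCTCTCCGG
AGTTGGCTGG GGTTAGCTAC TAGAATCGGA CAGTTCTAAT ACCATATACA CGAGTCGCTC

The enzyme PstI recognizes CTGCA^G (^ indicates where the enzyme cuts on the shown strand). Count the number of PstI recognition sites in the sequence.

CTGCAG occurs starting at positions 54, 82.
PstI cuts at 2 sites.

2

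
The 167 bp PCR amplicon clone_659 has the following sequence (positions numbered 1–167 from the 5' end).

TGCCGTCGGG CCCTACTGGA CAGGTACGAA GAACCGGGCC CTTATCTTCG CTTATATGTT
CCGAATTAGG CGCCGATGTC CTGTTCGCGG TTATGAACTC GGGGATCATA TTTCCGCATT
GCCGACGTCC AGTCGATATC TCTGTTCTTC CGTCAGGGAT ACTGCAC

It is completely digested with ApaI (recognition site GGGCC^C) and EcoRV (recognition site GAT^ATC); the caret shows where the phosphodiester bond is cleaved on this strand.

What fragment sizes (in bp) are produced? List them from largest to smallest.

97, 30, 28, 12 bp

ApaI sites (GGGCCC) start at positions 8, 36.
ApaI cuts after base 5 of each site (before the last base), so after positions 12, 40.
The EcoRV site (GATATC) starts at position 135.
EcoRV cuts after base 3 of each site, so after position 137.
Combined cut positions: 12, 40, 137.
Linear molecule, 3 cuts → 4 fragments:
  1–12 → 12 bp
  13–40 → 28 bp
  41–137 → 97 bp
  138–167 → 30 bp
Sorted largest to smallest: 97, 30, 28, 12 bp.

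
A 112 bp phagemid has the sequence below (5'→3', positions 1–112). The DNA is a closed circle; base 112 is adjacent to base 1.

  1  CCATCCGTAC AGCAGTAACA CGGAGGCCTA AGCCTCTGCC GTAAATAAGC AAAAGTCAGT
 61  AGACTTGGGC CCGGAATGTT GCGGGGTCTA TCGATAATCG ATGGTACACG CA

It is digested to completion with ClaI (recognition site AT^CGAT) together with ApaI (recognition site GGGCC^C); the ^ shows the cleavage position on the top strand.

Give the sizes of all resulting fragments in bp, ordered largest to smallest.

85, 20, 7 bp

ClaI sites (ATCGAT) start at positions 90, 97.
ClaI cuts after base 2 of each site, so after positions 91, 98.
The ApaI site (GGGCCC) starts at position 67.
ApaI cuts after base 5 of each site (before the last base), so after position 71.
Combined cut positions: 71, 91, 98.
Circular molecule, 3 cuts → 3 fragments:
  72–91 → 20 bp
  92–98 → 7 bp
  99–112 then 1–71 → 14 + 71 = 85 bp
Sorted largest to smallest: 85, 20, 7 bp.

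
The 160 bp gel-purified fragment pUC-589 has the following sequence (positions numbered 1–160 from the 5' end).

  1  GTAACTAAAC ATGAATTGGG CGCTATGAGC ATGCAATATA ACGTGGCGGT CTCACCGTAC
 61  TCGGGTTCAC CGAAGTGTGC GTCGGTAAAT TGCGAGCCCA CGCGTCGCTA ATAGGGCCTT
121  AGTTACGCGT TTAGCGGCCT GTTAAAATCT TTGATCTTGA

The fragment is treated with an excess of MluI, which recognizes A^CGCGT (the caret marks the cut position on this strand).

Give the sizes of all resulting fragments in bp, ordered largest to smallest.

100, 35, 25 bp

MluI sites (ACGCGT) start at positions 100, 125.
MluI cuts after the first base of each site, so after positions 100, 125.
Linear molecule, 2 cuts → 3 fragments:
  1–100 → 100 bp
  101–125 → 25 bp
  126–160 → 35 bp
Sorted largest to smallest: 100, 35, 25 bp.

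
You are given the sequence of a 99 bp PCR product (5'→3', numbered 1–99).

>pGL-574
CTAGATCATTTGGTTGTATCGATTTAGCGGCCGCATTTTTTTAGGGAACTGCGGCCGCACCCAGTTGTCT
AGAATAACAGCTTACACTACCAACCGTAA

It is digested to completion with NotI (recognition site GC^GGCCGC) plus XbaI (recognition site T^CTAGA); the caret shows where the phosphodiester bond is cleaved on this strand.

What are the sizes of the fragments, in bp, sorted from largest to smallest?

31, 28, 24, 16 bp

NotI sites (GCGGCCGC) start at positions 27, 51.
NotI cuts after base 2 of each site, so after positions 28, 52.
The XbaI site (TCTAGA) starts at position 68.
XbaI cuts after the first base of each site, so after position 68.
Combined cut positions: 28, 52, 68.
Linear molecule, 3 cuts → 4 fragments:
  1–28 → 28 bp
  29–52 → 24 bp
  53–68 → 16 bp
  69–99 → 31 bp
Sorted largest to smallest: 31, 28, 24, 16 bp.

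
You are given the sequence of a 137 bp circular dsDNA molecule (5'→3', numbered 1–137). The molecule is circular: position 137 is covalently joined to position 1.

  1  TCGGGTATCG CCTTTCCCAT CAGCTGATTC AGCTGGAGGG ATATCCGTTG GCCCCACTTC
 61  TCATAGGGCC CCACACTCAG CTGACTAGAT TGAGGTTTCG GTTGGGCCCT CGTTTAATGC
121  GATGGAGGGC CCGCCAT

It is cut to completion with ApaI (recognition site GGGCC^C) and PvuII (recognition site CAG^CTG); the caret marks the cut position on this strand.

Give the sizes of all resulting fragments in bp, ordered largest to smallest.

ApaI sites (GGGCCC) start at positions 66, 104, 127.
ApaI cuts after base 5 of each site (before the last base), so after positions 70, 108, 131.
PvuII sites (CAGCTG) start at positions 21, 30, 78.
PvuII cuts after base 3 of each site, so after positions 23, 32, 80.
Combined cut positions: 23, 32, 70, 80, 108, 131.
Circular molecule, 6 cuts → 6 fragments:
  24–32 → 9 bp
  33–70 → 38 bp
  71–80 → 10 bp
  81–108 → 28 bp
  109–131 → 23 bp
  132–137 then 1–23 → 6 + 23 = 29 bp
Sorted largest to smallest: 38, 29, 28, 23, 10, 9 bp.

38, 29, 28, 23, 10, 9 bp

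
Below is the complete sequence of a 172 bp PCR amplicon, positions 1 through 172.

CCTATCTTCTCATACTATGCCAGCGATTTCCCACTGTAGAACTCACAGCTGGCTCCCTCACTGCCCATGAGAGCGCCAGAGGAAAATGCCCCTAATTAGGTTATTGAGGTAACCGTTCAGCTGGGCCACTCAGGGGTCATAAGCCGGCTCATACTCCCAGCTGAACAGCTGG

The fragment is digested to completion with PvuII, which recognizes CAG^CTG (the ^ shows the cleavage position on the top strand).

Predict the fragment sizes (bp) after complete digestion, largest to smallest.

PvuII sites (CAGCTG) start at positions 46, 118, 158, 166.
PvuII cuts after base 3 of each site, so after positions 48, 120, 160, 168.
Linear molecule, 4 cuts → 5 fragments:
  1–48 → 48 bp
  49–120 → 72 bp
  121–160 → 40 bp
  161–168 → 8 bp
  169–172 → 4 bp
Sorted largest to smallest: 72, 48, 40, 8, 4 bp.

72, 48, 40, 8, 4 bp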